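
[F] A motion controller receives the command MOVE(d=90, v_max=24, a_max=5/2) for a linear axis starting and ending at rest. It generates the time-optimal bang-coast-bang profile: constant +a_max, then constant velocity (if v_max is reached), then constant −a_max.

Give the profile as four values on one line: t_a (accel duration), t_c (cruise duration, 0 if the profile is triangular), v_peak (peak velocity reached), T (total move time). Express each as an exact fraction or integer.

vₘ²/aₘ = 24²/(5/2) = 1152/5
90 < 1152/5 → triangular
v_peak = √(90·5/2) = √225 = 15
t_a = 15/(5/2) = 6; t_c = 0
T = 2·6 = 12

t_a=6 t_c=0 v_peak=15 T=12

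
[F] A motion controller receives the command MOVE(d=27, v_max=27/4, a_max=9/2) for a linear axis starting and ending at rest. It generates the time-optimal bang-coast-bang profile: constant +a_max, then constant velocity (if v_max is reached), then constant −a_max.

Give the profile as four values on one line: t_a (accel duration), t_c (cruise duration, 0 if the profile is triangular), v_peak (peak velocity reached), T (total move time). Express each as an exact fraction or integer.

t_a=3/2 t_c=5/2 v_peak=27/4 T=11/2

vₘ²/aₘ = (27/4)²/(9/2) = 81/8
27 ≥ 81/8 so v_max reached
t_a = (27/4)/(9/2) = 3/2; v_peak = 27/4
d_cruise = 27 − 81/8 = 135/8; t_c = (135/8)/(27/4) = 5/2
T = 2·3/2 + 5/2 = 11/2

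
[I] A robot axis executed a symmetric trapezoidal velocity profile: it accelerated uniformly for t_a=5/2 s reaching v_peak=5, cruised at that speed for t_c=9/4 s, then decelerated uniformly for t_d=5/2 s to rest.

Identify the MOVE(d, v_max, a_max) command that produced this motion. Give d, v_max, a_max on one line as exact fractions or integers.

d=95/4 v_max=5 a_max=2

a_max = 5/(5/2) = 2
d_a = ½·5·5/2 = 25/4; d_c = 5·9/4 = 45/4
d = 2·25/4 + 45/4 = 95/4
t_c = 9/4 > 0 so v_max = 5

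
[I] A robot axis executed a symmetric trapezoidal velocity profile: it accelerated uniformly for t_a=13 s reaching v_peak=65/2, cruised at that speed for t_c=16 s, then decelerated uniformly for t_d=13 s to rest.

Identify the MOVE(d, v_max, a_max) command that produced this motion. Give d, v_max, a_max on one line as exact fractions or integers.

d=1885/2 v_max=65/2 a_max=5/2

a_max = (65/2)/13 = 5/2
d_a = ½·65/2·13 = 845/4; d_c = 65/2·16 = 520
d = 2·845/4 + 520 = 1885/2
t_c = 16 > 0 ⇒ limit active, v_max = 65/2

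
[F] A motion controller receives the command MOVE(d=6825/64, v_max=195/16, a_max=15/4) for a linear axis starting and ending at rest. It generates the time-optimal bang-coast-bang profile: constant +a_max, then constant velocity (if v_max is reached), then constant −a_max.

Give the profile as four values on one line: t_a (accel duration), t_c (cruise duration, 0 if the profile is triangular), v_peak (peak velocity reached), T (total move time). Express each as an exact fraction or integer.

t_a=13/4 t_c=11/2 v_peak=195/16 T=12

vₘ²/aₘ = (195/16)²/(15/4) = 2535/64
6825/64 ≥ 2535/64 so v_max reached
t_a = (195/16)/(15/4) = 13/4; v_peak = 195/16
d_cruise = 6825/64 − 2535/64 = 2145/32; t_c = (2145/32)/(195/16) = 11/2
T = 2·13/4 + 11/2 = 12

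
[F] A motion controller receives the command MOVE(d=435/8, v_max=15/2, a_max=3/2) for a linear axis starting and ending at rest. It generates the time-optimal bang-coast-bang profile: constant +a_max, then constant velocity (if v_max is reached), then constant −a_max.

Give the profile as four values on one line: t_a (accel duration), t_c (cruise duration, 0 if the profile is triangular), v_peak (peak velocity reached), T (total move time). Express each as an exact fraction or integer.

v_max²/a_max = (15/2)²/(3/2) = 75/2
435/8 ≥ 75/2 ⇒ cruise phase
t_a = (15/2)/(3/2) = 5; v_peak = 15/2
d_cruise = 435/8 − 75/2 = 135/8; t_c = (135/8)/(15/2) = 9/4
T = 2·5 + 9/4 = 49/4

t_a=5 t_c=9/4 v_peak=15/2 T=49/4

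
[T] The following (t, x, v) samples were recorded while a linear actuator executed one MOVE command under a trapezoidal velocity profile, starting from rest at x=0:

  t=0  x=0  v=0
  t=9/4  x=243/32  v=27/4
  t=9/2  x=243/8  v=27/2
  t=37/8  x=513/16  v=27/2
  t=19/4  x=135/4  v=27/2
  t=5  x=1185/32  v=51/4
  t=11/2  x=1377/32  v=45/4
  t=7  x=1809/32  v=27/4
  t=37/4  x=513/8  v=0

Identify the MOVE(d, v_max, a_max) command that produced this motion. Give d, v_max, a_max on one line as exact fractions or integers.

final state: t=37/4, x=513/8, v=0 → d = 513/8
a_max = (27/4−0)/(9/4−0) = 3
max v = 27/2 over t∈[9/2,19/4] → v_max = 27/2
check: 27/2·(9/2+1/4) = 513/8 ✓

d=513/8 v_max=27/2 a_max=3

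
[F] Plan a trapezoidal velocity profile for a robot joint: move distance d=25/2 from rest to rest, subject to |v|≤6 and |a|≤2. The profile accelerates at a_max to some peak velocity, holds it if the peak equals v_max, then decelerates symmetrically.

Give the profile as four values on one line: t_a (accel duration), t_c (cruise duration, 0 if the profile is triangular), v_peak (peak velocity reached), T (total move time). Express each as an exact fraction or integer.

v_max²/a_max = 6²/2 = 18
25/2 < 18 so t_c = 0
v_peak = √(25/2·2) = √25 = 5
t_a = 5/2; t_c = 0
T = 2·5/2 = 5

t_a=5/2 t_c=0 v_peak=5 T=5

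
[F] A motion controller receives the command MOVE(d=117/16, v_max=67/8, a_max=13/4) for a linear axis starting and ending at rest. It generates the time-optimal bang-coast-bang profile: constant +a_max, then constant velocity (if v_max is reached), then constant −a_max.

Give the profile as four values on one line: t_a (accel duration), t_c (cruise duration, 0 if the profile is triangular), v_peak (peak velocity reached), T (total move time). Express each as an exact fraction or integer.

t_a=3/2 t_c=0 v_peak=39/8 T=3

(v_max)²/a_max = (67/8)²/(13/4) = 4489/208
117/16 < 4489/208 so t_c = 0
v_peak = √(117/16·13/4) = √(1521/64) = 39/8
t_a = (39/8)/(13/4) = 3/2; t_c = 0
T = 2·3/2 = 3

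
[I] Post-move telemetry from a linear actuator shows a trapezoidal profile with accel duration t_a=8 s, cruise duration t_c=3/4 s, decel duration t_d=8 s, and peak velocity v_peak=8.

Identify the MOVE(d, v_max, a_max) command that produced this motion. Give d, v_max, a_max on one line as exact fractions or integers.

a_max = 8/8 = 1
d_a = ½·8·8 = 32; d_c = 8·3/4 = 6
d = 2·32 + 6 = 70
t_c = 3/4 > 0 so v_max = 8

d=70 v_max=8 a_max=1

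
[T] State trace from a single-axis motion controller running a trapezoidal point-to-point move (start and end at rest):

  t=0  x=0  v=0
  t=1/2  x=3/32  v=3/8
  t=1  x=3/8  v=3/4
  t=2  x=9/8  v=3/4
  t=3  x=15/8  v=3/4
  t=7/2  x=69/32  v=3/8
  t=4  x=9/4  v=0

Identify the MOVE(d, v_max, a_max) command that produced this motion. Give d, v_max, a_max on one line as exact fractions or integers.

d=9/4 v_max=3/4 a_max=3/4

final state: t=4, x=9/4, v=0 → d = 9/4
a_max = (3/8−0)/(1/2−0) = 3/4
max v = 3/4 over t∈[1,3] → v_max = 3/4
check: 3/4·(1+2) = 9/4 ✓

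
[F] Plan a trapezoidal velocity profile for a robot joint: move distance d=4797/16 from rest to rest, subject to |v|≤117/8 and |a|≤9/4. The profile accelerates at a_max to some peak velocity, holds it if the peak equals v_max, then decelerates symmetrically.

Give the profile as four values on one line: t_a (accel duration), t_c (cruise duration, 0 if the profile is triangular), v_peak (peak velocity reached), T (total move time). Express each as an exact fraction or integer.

t_a=13/2 t_c=14 v_peak=117/8 T=27

v_max²/a_max = (117/8)²/(9/4) = 1521/16
4797/16 ≥ 1521/16 so v_max reached
t_a = (117/8)/(9/4) = 13/2; v_peak = 117/8
d_cruise = 4797/16 − 1521/16 = 819/4; t_c = (819/4)/(117/8) = 14
T = 2·13/2 + 14 = 27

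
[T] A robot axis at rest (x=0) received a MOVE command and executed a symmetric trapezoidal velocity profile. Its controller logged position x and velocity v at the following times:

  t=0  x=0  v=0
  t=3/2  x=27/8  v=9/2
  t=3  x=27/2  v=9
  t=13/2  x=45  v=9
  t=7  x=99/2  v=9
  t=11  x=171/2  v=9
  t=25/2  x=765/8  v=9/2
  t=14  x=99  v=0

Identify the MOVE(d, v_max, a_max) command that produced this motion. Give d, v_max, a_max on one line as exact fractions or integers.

d=99 v_max=9 a_max=3

final state: t=14, x=99, v=0 → d = 99
a_max = (9/2−0)/(3/2−0) = 3
max v = 9 over t∈[3,11] → v_max = 9
check: 9·(3+8) = 99 ✓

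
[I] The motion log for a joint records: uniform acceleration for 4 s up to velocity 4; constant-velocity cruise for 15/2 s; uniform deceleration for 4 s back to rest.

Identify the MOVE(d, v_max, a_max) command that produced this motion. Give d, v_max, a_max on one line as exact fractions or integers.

d=46 v_max=4 a_max=1

a_max = 4/4 = 1
d_a = ½·4·4 = 8; d_c = 4·15/2 = 30
d = 2·8 + 30 = 46
t_c = 15/2 > 0 ⇒ limit active, v_max = 4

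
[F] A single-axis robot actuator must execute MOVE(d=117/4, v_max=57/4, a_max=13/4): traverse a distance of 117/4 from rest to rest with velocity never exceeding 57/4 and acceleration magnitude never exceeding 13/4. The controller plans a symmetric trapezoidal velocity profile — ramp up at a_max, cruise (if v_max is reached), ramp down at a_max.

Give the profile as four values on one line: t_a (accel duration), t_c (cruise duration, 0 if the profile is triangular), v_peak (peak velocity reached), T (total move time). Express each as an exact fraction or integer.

(v_max)²/a_max = (57/4)²/(13/4) = 3249/52
117/4 < 3249/52 so t_c = 0
v_peak = √(117/4·13/4) = √(1521/16) = 39/4
t_a = (39/4)/(13/4) = 3; t_c = 0
T = 2·3 = 6

t_a=3 t_c=0 v_peak=39/4 T=6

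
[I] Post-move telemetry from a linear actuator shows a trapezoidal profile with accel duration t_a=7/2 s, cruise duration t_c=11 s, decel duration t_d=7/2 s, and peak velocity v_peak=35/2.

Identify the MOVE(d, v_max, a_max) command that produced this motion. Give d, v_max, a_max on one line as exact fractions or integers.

d=1015/4 v_max=35/2 a_max=5

a_max = (35/2)/(7/2) = 5
d_a = ½·35/2·7/2 = 245/8; d_c = 35/2·11 = 385/2
d = 2·245/8 + 385/2 = 1015/4
t_c = 11 > 0 → v_max = v_peak = 35/2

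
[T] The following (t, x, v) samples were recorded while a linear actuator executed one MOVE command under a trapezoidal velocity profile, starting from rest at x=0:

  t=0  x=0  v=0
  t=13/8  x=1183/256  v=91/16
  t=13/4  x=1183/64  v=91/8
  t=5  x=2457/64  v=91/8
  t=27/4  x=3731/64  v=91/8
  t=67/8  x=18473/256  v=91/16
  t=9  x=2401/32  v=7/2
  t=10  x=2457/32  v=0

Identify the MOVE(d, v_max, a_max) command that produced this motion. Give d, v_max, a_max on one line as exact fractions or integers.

d=2457/32 v_max=91/8 a_max=7/2

final state: t=10, x=2457/32, v=0 → d = 2457/32
a_max = (91/16−0)/(13/8−0) = 7/2
max v = 91/8 over t∈[13/4,27/4] → v_max = 91/8
check: 91/8·(13/4+7/2) = 2457/32 ✓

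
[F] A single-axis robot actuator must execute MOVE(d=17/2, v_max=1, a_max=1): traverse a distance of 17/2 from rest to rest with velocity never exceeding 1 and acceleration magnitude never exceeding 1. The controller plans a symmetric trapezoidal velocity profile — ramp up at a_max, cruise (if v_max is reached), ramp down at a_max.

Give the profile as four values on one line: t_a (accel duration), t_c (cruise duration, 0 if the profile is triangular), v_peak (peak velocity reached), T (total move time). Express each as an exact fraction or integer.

vₘ²/aₘ = 1²/1 = 1
17/2 ≥ 1 so v_max reached
t_a = 1/1 = 1; v_peak = 1
d_cruise = 17/2 − 1 = 15/2; t_c = (15/2)/1 = 15/2
T = 2·1 + 15/2 = 19/2

t_a=1 t_c=15/2 v_peak=1 T=19/2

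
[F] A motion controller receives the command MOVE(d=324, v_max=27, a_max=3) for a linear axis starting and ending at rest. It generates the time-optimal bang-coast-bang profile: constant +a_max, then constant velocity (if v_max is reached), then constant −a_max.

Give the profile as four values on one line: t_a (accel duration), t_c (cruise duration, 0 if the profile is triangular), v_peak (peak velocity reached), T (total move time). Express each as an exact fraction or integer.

t_a=9 t_c=3 v_peak=27 T=21

(v_max)²/a_max = 27²/3 = 243
324 ≥ 243 so v_max reached
t_a = 27/3 = 9; v_peak = 27
d_cruise = 324 − 243 = 81; t_c = 81/27 = 3
T = 2·9 + 3 = 21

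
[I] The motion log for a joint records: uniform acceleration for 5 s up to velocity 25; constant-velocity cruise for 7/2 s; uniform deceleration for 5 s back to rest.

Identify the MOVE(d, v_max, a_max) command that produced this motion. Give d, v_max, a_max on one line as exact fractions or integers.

a_max = 25/5 = 5
d_a = ½·25·5 = 125/2; d_c = 25·7/2 = 175/2
d = 2·125/2 + 175/2 = 425/2
t_c = 7/2 > 0 → v_max = v_peak = 25

d=425/2 v_max=25 a_max=5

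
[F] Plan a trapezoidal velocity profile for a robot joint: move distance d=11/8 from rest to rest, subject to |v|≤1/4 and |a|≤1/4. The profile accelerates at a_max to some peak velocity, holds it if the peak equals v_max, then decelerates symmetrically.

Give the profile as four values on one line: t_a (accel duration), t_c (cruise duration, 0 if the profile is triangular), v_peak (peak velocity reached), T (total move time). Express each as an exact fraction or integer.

v_max²/a_max = (1/4)²/(1/4) = 1/4
11/8 ≥ 1/4 ⇒ cruise phase
t_a = (1/4)/(1/4) = 1; v_peak = 1/4
d_cruise = 11/8 − 1/4 = 9/8; t_c = (9/8)/(1/4) = 9/2
T = 2·1 + 9/2 = 13/2

t_a=1 t_c=9/2 v_peak=1/4 T=13/2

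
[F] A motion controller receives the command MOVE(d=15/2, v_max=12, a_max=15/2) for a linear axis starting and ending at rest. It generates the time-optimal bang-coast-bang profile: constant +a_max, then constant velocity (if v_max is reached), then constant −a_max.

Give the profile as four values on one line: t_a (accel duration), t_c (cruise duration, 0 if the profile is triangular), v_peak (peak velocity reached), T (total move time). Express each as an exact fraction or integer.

(v_max)²/a_max = 12²/(15/2) = 96/5
15/2 < 96/5 → triangular
v_peak = √(15/2·15/2) = √(225/4) = 15/2
t_a = (15/2)/(15/2) = 1; t_c = 0
T = 2·1 = 2

t_a=1 t_c=0 v_peak=15/2 T=2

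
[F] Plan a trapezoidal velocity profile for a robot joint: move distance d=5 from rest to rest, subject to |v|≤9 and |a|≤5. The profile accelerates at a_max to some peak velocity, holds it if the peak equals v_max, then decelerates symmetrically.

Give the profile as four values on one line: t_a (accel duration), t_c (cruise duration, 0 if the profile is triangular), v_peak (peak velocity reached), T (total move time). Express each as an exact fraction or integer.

(v_max)²/a_max = 9²/5 = 81/5
5 < 81/5 so t_c = 0
v_peak = √(5·5) = √25 = 5
t_a = 5/5 = 1; t_c = 0
T = 2·1 = 2

t_a=1 t_c=0 v_peak=5 T=2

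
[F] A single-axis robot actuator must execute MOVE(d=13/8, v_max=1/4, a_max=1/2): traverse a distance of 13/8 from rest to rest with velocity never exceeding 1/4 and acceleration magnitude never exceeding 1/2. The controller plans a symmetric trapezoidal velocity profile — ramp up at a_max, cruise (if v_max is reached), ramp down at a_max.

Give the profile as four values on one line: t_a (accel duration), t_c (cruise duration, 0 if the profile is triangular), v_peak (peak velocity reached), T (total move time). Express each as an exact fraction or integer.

v_max²/a_max = (1/4)²/(1/2) = 1/8
13/8 ≥ 1/8 so v_max reached
t_a = (1/4)/(1/2) = 1/2; v_peak = 1/4
d_cruise = 13/8 − 1/8 = 3/2; t_c = (3/2)/(1/4) = 6
T = 2·1/2 + 6 = 7

t_a=1/2 t_c=6 v_peak=1/4 T=7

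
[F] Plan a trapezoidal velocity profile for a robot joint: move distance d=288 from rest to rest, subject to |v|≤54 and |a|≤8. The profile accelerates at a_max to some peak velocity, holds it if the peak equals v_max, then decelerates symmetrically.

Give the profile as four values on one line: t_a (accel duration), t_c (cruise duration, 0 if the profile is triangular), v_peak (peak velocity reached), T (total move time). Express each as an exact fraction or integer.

t_a=6 t_c=0 v_peak=48 T=12

(v_max)²/a_max = 54²/8 = 729/2
288 < 729/2 → triangular
v_peak = √(288·8) = √2304 = 48
t_a = 48/8 = 6; t_c = 0
T = 2·6 = 12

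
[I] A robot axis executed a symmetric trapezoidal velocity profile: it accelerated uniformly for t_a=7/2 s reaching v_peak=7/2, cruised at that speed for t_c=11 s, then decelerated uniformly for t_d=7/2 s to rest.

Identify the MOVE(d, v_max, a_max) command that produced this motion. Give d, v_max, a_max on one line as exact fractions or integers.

d=203/4 v_max=7/2 a_max=1

a_max = (7/2)/(7/2) = 1
d_a = ½·7/2·7/2 = 49/8; d_c = 7/2·11 = 77/2
d = 2·49/8 + 77/2 = 203/4
t_c = 11 > 0 ⇒ limit active, v_max = 7/2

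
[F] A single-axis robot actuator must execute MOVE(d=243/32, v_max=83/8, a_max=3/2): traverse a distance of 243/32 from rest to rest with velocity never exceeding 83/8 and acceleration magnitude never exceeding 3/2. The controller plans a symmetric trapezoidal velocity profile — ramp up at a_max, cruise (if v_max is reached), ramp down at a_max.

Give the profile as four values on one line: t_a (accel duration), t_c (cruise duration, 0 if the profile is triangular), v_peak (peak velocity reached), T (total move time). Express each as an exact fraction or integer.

t_a=9/4 t_c=0 v_peak=27/8 T=9/2

vₘ²/aₘ = (83/8)²/(3/2) = 6889/96
243/32 < 6889/96 so t_c = 0
v_peak = √(243/32·3/2) = √(729/64) = 27/8
t_a = (27/8)/(3/2) = 9/4; t_c = 0
T = 2·9/4 = 9/2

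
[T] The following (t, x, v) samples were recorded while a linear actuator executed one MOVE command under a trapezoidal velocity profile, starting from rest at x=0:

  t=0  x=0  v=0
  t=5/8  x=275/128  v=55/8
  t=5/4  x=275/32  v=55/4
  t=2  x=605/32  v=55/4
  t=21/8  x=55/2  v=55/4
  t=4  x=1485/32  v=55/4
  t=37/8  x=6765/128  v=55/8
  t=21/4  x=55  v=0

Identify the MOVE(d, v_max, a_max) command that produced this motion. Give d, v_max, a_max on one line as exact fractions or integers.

final state: t=21/4, x=55, v=0 → d = 55
a_max = (55/8−0)/(5/8−0) = 11
max v = 55/4 over t∈[5/4,4] → v_max = 55/4
check: 55/4·(5/4+11/4) = 55 ✓

d=55 v_max=55/4 a_max=11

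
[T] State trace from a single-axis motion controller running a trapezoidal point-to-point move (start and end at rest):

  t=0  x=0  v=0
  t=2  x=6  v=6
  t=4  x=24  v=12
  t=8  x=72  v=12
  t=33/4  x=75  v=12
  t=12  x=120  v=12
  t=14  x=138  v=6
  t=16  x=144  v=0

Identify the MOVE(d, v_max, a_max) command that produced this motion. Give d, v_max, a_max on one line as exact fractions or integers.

d=144 v_max=12 a_max=3

final state: t=16, x=144, v=0 → d = 144
a_max = (6−0)/(2−0) = 3
max v = 12 over t∈[4,12] → v_max = 12
check: 12·(4+8) = 144 ✓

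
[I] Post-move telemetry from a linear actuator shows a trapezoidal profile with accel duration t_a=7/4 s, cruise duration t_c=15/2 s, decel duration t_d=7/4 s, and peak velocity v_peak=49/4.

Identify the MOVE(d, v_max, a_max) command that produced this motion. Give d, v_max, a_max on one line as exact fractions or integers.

d=1813/16 v_max=49/4 a_max=7

a_max = (49/4)/(7/4) = 7
d_a = ½·49/4·7/4 = 343/32; d_c = 49/4·15/2 = 735/8
d = 2·343/32 + 735/8 = 1813/16
t_c = 15/2 > 0 → v_max = v_peak = 49/4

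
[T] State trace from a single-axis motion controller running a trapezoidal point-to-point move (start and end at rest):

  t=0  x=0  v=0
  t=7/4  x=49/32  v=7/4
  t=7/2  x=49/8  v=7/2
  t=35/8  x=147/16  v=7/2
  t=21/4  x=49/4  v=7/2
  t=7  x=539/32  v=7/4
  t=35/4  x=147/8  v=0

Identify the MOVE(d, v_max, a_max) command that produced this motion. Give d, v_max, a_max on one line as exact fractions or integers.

d=147/8 v_max=7/2 a_max=1

final state: t=35/4, x=147/8, v=0 → d = 147/8
a_max = (7/4−0)/(7/4−0) = 1
max v = 7/2 over t∈[7/2,21/4] → v_max = 7/2
check: 7/2·(7/2+7/4) = 147/8 ✓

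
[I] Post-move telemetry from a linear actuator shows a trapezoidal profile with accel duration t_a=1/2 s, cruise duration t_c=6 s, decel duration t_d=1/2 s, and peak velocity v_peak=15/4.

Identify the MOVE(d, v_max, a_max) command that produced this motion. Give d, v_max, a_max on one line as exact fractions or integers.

a_max = (15/4)/(1/2) = 15/2
d_a = ½·15/4·1/2 = 15/16; d_c = 15/4·6 = 45/2
d = 2·15/16 + 45/2 = 195/8
t_c = 6 > 0 → v_max = v_peak = 15/4

d=195/8 v_max=15/4 a_max=15/2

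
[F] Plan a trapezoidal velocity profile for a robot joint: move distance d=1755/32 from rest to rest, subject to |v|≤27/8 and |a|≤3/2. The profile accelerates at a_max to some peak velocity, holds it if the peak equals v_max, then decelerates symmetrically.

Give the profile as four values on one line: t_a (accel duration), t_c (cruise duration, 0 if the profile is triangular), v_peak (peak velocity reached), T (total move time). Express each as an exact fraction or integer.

vₘ²/aₘ = (27/8)²/(3/2) = 243/32
1755/32 ≥ 243/32 ⇒ cruise phase
t_a = (27/8)/(3/2) = 9/4; v_peak = 27/8
d_cruise = 1755/32 − 243/32 = 189/4; t_c = (189/4)/(27/8) = 14
T = 2·9/4 + 14 = 37/2

t_a=9/4 t_c=14 v_peak=27/8 T=37/2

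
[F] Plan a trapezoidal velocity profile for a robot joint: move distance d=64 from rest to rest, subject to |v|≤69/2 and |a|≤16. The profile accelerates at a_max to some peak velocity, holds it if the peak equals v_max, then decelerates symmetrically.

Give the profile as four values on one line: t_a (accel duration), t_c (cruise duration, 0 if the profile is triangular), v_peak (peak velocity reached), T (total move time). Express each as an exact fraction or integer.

t_a=2 t_c=0 v_peak=32 T=4

(v_max)²/a_max = (69/2)²/16 = 4761/64
64 < 4761/64 so t_c = 0
v_peak = √(64·16) = √1024 = 32
t_a = 32/16 = 2; t_c = 0
T = 2·2 = 4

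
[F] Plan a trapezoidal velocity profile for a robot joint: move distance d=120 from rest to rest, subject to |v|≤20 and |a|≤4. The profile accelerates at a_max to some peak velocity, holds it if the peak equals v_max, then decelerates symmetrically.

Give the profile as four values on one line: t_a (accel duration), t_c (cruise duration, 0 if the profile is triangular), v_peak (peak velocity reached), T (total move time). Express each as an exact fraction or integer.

t_a=5 t_c=1 v_peak=20 T=11

vₘ²/aₘ = 20²/4 = 100
120 ≥ 100 → trapezoidal
t_a = 20/4 = 5; v_peak = 20
d_cruise = 120 − 100 = 20; t_c = 20/20 = 1
T = 2·5 + 1 = 11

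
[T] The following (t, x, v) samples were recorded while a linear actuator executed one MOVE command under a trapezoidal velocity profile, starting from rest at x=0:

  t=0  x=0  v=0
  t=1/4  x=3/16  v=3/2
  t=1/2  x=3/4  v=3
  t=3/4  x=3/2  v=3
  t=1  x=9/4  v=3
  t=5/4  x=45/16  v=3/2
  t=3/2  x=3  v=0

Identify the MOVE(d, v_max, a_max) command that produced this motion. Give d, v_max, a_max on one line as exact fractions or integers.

final state: t=3/2, x=3, v=0 → d = 3
a_max = (3/2−0)/(1/4−0) = 6
max v = 3 over t∈[1/2,1] → v_max = 3
check: 3·(1/2+1/2) = 3 ✓

d=3 v_max=3 a_max=6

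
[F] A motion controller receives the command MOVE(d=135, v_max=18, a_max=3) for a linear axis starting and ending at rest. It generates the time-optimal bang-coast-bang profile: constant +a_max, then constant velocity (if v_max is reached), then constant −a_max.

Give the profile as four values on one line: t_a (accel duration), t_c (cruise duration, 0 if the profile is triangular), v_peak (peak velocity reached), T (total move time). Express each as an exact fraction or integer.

(v_max)²/a_max = 18²/3 = 108
135 ≥ 108 ⇒ cruise phase
t_a = 18/3 = 6; v_peak = 18
d_cruise = 135 − 108 = 27; t_c = 27/18 = 3/2
T = 2·6 + 3/2 = 27/2

t_a=6 t_c=3/2 v_peak=18 T=27/2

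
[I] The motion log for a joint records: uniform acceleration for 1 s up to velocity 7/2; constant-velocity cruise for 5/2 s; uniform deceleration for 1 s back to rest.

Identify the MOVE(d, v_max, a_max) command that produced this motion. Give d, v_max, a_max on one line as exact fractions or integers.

a_max = (7/2)/1 = 7/2
d_a = ½·7/2·1 = 7/4; d_c = 7/2·5/2 = 35/4
d = 2·7/4 + 35/4 = 49/4
t_c = 5/2 > 0 so v_max = 7/2

d=49/4 v_max=7/2 a_max=7/2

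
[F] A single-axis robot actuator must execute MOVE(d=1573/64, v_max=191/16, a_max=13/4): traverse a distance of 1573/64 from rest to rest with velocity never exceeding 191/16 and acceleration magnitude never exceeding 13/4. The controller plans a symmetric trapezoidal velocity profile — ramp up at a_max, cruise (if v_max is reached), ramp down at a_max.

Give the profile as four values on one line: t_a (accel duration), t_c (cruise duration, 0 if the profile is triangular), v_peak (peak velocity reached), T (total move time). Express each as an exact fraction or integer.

v_max²/a_max = (191/16)²/(13/4) = 36481/832
1573/64 < 36481/832 ⇒ no cruise
v_peak = √(1573/64·13/4) = √(20449/256) = 143/16
t_a = (143/16)/(13/4) = 11/4; t_c = 0
T = 2·11/4 = 11/2

t_a=11/4 t_c=0 v_peak=143/16 T=11/2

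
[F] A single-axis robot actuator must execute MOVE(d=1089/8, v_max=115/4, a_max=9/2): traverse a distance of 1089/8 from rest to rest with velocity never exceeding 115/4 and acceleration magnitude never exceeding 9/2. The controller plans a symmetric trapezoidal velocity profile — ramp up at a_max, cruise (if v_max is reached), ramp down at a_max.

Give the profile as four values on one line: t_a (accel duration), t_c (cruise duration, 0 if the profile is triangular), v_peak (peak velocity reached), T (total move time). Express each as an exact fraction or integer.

t_a=11/2 t_c=0 v_peak=99/4 T=11

(v_max)²/a_max = (115/4)²/(9/2) = 13225/72
1089/8 < 13225/72 → triangular
v_peak = √(1089/8·9/2) = √(9801/16) = 99/4
t_a = (99/4)/(9/2) = 11/2; t_c = 0
T = 2·11/2 = 11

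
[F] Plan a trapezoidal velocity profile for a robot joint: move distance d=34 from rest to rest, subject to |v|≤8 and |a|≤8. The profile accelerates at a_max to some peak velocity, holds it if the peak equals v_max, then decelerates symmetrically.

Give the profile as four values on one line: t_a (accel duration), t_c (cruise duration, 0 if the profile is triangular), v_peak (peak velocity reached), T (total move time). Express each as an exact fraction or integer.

t_a=1 t_c=13/4 v_peak=8 T=21/4

v_max²/a_max = 8²/8 = 8
34 ≥ 8 so v_max reached
t_a = 8/8 = 1; v_peak = 8
d_cruise = 34 − 8 = 26; t_c = 26/8 = 13/4
T = 2·1 + 13/4 = 21/4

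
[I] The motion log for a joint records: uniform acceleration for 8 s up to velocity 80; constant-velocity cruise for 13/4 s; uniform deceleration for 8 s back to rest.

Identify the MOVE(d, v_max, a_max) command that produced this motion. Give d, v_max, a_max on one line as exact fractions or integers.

d=900 v_max=80 a_max=10

a_max = 80/8 = 10
d_a = ½·80·8 = 320; d_c = 80·13/4 = 260
d = 2·320 + 260 = 900
t_c = 13/4 > 0 → v_max = v_peak = 80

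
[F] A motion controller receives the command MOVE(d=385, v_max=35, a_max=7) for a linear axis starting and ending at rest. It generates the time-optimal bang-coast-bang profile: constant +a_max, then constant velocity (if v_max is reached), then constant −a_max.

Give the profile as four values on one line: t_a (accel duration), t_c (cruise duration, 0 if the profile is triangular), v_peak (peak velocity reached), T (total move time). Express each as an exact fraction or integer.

t_a=5 t_c=6 v_peak=35 T=16

v_max²/a_max = 35²/7 = 175
385 ≥ 175 so v_max reached
t_a = 35/7 = 5; v_peak = 35
d_cruise = 385 − 175 = 210; t_c = 210/35 = 6
T = 2·5 + 6 = 16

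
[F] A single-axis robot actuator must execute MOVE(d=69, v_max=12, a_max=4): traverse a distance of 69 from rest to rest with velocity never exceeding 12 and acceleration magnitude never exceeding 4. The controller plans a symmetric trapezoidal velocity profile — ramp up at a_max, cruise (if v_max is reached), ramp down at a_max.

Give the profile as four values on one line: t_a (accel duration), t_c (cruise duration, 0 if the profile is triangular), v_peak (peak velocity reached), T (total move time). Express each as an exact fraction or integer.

vₘ²/aₘ = 12²/4 = 36
69 ≥ 36 ⇒ cruise phase
t_a = 12/4 = 3; v_peak = 12
d_cruise = 69 − 36 = 33; t_c = 33/12 = 11/4
T = 2·3 + 11/4 = 35/4

t_a=3 t_c=11/4 v_peak=12 T=35/4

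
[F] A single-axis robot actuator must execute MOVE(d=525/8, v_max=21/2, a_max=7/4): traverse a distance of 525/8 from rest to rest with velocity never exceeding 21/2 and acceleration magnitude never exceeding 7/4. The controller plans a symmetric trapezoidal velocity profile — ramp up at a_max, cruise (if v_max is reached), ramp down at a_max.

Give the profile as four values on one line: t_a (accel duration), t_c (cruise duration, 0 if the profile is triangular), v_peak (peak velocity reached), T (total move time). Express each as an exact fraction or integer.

(v_max)²/a_max = (21/2)²/(7/4) = 63
525/8 ≥ 63 ⇒ cruise phase
t_a = (21/2)/(7/4) = 6; v_peak = 21/2
d_cruise = 525/8 − 63 = 21/8; t_c = (21/8)/(21/2) = 1/4
T = 2·6 + 1/4 = 49/4

t_a=6 t_c=1/4 v_peak=21/2 T=49/4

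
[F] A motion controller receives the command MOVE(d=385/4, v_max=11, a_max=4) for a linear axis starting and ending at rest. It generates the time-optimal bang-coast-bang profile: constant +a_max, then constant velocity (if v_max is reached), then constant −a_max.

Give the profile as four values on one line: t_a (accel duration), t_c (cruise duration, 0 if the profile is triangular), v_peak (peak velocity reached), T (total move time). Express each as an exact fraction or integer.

t_a=11/4 t_c=6 v_peak=11 T=23/2

(v_max)²/a_max = 11²/4 = 121/4
385/4 ≥ 121/4 → trapezoidal
t_a = 11/4; v_peak = 11
d_cruise = 385/4 − 121/4 = 66; t_c = 66/11 = 6
T = 2·11/4 + 6 = 23/2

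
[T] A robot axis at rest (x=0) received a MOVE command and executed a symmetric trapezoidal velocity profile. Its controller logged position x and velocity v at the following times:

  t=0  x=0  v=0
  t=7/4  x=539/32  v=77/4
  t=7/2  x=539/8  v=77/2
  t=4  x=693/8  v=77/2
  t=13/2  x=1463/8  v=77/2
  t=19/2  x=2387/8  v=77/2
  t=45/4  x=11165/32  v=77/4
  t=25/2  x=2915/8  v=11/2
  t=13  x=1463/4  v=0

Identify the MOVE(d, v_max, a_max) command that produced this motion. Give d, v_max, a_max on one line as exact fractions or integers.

d=1463/4 v_max=77/2 a_max=11

final state: t=13, x=1463/4, v=0 → d = 1463/4
a_max = (77/4−0)/(7/4−0) = 11
max v = 77/2 over t∈[7/2,19/2] → v_max = 77/2
check: 77/2·(7/2+6) = 1463/4 ✓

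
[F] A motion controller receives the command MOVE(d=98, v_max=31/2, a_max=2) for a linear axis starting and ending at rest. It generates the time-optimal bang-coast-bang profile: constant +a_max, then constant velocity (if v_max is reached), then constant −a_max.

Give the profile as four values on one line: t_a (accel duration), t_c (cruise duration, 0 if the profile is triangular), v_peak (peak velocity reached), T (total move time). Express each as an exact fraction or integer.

t_a=7 t_c=0 v_peak=14 T=14

vₘ²/aₘ = (31/2)²/2 = 961/8
98 < 961/8 so t_c = 0
v_peak = √(98·2) = √196 = 14
t_a = 14/2 = 7; t_c = 0
T = 2·7 = 14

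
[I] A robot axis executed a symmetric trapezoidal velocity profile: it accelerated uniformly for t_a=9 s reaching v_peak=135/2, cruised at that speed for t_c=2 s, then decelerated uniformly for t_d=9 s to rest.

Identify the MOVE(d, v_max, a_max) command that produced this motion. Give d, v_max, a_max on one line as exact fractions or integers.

d=1485/2 v_max=135/2 a_max=15/2

a_max = (135/2)/9 = 15/2
d_a = ½·135/2·9 = 1215/4; d_c = 135/2·2 = 135
d = 2·1215/4 + 135 = 1485/2
t_c = 2 > 0 → v_max = v_peak = 135/2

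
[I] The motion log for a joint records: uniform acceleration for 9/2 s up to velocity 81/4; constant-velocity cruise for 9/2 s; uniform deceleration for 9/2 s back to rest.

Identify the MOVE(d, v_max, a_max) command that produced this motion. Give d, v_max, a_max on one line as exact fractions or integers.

a_max = (81/4)/(9/2) = 9/2
d_a = ½·81/4·9/2 = 729/16; d_c = 81/4·9/2 = 729/8
d = 2·729/16 + 729/8 = 729/4
t_c = 9/2 > 0 ⇒ limit active, v_max = 81/4

d=729/4 v_max=81/4 a_max=9/2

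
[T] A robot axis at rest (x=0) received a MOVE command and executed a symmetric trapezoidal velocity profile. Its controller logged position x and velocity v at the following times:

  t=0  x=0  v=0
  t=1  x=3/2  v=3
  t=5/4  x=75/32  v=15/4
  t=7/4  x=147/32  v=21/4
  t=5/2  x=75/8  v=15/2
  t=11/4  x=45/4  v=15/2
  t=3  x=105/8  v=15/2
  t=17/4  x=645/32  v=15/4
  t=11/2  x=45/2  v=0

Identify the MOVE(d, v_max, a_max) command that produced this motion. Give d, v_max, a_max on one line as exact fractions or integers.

final state: t=11/2, x=45/2, v=0 → d = 45/2
a_max = (3−0)/(1−0) = 3
max v = 15/2 over t∈[5/2,3] → v_max = 15/2
check: 15/2·(5/2+1/2) = 45/2 ✓

d=45/2 v_max=15/2 a_max=3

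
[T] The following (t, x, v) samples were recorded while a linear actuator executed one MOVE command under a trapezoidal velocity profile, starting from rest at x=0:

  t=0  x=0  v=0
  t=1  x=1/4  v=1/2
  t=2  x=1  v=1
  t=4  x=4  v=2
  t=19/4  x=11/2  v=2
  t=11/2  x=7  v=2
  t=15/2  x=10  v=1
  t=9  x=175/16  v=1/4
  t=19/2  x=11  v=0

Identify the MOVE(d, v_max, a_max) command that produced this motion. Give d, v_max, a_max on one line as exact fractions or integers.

final state: t=19/2, x=11, v=0 → d = 11
a_max = (1/2−0)/(1−0) = 1/2
max v = 2 over t∈[4,11/2] → v_max = 2
check: 2·(4+3/2) = 11 ✓

d=11 v_max=2 a_max=1/2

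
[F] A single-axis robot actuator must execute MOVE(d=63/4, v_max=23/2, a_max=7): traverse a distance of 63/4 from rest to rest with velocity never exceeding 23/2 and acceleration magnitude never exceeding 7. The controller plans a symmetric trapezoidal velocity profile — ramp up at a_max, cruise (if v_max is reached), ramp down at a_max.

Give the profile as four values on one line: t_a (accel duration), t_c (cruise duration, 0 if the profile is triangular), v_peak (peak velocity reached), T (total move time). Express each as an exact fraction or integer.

vₘ²/aₘ = (23/2)²/7 = 529/28
63/4 < 529/28 ⇒ no cruise
v_peak = √(63/4·7) = √(441/4) = 21/2
t_a = (21/2)/7 = 3/2; t_c = 0
T = 2·3/2 = 3

t_a=3/2 t_c=0 v_peak=21/2 T=3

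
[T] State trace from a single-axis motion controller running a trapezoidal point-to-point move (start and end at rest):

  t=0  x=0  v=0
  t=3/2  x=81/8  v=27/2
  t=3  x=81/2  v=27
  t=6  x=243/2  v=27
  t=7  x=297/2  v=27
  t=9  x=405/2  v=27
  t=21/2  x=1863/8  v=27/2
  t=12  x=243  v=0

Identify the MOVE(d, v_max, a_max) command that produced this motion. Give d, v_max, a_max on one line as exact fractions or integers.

d=243 v_max=27 a_max=9

final state: t=12, x=243, v=0 → d = 243
a_max = (27/2−0)/(3/2−0) = 9
max v = 27 over t∈[3,9] → v_max = 27
check: 27·(3+6) = 243 ✓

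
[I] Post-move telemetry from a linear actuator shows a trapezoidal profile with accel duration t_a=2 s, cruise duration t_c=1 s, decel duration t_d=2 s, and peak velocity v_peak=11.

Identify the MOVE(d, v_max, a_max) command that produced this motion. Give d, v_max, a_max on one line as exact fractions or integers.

a_max = 11/2
d_a = ½·11·2 = 11; d_c = 11·1 = 11
d = 2·11 + 11 = 33
t_c = 1 > 0 ⇒ limit active, v_max = 11

d=33 v_max=11 a_max=11/2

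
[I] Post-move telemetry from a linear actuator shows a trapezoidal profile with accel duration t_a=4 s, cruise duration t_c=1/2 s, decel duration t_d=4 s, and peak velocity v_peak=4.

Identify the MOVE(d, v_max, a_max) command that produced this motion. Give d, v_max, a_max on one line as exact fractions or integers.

d=18 v_max=4 a_max=1

a_max = 4/4 = 1
d_a = ½·4·4 = 8; d_c = 4·1/2 = 2
d = 2·8 + 2 = 18
t_c = 1/2 > 0 → v_max = v_peak = 4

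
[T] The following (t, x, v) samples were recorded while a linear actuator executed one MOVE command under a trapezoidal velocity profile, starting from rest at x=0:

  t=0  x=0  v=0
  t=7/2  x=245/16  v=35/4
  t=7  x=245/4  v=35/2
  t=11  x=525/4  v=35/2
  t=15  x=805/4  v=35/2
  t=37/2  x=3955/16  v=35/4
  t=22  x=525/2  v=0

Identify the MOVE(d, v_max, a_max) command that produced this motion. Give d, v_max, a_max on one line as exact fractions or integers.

final state: t=22, x=525/2, v=0 → d = 525/2
a_max = (35/4−0)/(7/2−0) = 5/2
max v = 35/2 over t∈[7,15] → v_max = 35/2
check: 35/2·(7+8) = 525/2 ✓

d=525/2 v_max=35/2 a_max=5/2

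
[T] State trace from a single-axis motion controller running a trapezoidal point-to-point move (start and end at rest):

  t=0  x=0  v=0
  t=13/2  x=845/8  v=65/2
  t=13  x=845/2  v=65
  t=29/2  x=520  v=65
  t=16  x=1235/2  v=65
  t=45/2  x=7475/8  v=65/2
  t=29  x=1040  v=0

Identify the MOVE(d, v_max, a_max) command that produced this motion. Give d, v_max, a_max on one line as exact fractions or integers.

final state: t=29, x=1040, v=0 → d = 1040
a_max = (65/2−0)/(13/2−0) = 5
max v = 65 over t∈[13,16] → v_max = 65
check: 65·(13+3) = 1040 ✓

d=1040 v_max=65 a_max=5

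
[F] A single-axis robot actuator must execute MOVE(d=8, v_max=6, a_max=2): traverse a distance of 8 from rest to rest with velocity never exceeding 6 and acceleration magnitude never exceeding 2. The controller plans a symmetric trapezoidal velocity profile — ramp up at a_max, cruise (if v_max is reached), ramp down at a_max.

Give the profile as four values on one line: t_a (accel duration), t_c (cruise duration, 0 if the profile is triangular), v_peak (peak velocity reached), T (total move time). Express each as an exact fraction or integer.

(v_max)²/a_max = 6²/2 = 18
8 < 18 ⇒ no cruise
v_peak = √(8·2) = √16 = 4
t_a = 4/2 = 2; t_c = 0
T = 2·2 = 4

t_a=2 t_c=0 v_peak=4 T=4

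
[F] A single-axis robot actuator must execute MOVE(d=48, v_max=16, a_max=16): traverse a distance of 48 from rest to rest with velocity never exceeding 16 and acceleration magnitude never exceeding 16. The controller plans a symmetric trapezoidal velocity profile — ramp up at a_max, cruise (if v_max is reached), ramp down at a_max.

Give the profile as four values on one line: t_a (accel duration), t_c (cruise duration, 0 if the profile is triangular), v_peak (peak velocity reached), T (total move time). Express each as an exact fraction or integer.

v_max²/a_max = 16²/16 = 16
48 ≥ 16 so v_max reached
t_a = 16/16 = 1; v_peak = 16
d_cruise = 48 − 16 = 32; t_c = 32/16 = 2
T = 2·1 + 2 = 4

t_a=1 t_c=2 v_peak=16 T=4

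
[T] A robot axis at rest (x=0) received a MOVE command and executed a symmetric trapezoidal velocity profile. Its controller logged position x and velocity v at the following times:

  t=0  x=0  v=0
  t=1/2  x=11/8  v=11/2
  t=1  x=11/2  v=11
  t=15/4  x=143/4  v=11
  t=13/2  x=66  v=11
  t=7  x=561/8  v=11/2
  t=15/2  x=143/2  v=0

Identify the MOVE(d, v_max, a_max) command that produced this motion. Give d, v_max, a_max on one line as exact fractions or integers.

final state: t=15/2, x=143/2, v=0 → d = 143/2
a_max = (11/2−0)/(1/2−0) = 11
max v = 11 over t∈[1,13/2] → v_max = 11
check: 11·(1+11/2) = 143/2 ✓

d=143/2 v_max=11 a_max=11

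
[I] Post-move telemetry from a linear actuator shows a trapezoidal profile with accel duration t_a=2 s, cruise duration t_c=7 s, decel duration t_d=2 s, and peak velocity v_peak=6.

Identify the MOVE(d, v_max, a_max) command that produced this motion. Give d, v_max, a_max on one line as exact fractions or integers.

d=54 v_max=6 a_max=3

a_max = 6/2 = 3
d_a = ½·6·2 = 6; d_c = 6·7 = 42
d = 2·6 + 42 = 54
t_c = 7 > 0 ⇒ limit active, v_max = 6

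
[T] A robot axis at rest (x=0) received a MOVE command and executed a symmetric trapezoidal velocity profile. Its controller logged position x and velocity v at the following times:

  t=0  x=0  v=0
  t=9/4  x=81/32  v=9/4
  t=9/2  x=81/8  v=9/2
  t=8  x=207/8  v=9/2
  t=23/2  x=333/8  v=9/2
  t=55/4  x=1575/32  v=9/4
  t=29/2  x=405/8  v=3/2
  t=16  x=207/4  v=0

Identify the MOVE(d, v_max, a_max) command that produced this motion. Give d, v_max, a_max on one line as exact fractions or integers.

final state: t=16, x=207/4, v=0 → d = 207/4
a_max = (9/4−0)/(9/4−0) = 1
max v = 9/2 over t∈[9/2,23/2] → v_max = 9/2
check: 9/2·(9/2+7) = 207/4 ✓

d=207/4 v_max=9/2 a_max=1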